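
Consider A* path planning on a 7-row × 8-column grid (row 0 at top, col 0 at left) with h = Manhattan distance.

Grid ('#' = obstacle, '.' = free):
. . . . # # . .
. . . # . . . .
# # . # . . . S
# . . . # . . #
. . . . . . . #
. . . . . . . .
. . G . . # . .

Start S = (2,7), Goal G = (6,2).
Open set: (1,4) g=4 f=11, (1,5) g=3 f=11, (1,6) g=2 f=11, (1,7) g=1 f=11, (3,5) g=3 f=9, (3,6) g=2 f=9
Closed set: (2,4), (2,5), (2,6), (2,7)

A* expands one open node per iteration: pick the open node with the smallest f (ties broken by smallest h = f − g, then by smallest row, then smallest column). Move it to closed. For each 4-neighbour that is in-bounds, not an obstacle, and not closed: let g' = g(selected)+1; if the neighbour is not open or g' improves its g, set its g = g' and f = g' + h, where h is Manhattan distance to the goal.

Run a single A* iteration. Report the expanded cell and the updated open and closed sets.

expanded=(3,5); open=[(1,4) g=4 f=11, (1,5) g=3 f=11, (1,6) g=2 f=11, (1,7) g=1 f=11, (3,6) g=2 f=9, (4,5) g=4 f=9]; closed=[(2,4), (2,5), (2,6), (2,7), (3,5)]

step 1: expand (3,5) (f=9, h=6) → closed; open now [(1,4) g=4 f=11, (1,5) g=3 f=11, (1,6) g=2 f=11, (1,7) g=1 f=11, (3,6) g=2 f=9, (4,5) g=4 f=9]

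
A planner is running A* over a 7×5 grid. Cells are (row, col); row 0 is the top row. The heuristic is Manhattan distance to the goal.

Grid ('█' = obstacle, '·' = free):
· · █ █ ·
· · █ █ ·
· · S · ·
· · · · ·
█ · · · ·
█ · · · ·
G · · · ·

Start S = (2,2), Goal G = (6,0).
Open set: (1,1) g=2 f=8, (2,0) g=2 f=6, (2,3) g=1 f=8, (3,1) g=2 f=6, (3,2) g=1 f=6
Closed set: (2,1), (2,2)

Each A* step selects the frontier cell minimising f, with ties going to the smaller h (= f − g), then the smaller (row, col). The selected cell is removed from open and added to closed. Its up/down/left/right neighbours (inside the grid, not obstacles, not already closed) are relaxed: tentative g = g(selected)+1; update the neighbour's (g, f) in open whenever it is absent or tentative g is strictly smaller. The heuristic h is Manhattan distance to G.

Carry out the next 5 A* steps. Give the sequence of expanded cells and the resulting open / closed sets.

order=[(2,0) → (3,0) → (3,1) → (4,1) → (5,1)]; open=[(1,0) g=3 f=8, (1,1) g=2 f=8, (2,3) g=1 f=8, (3,2) g=1 f=6, (4,2) g=4 f=8, (5,2) g=5 f=8, (6,1) g=5 f=6]; closed=[(2,0), (2,1), (2,2), (3,0), (3,1), (4,1), (5,1)]

step 1: expand (2,0) (f=6, h=4) → closed; open now [(1,0) g=3 f=8, (1,1) g=2 f=8, (2,3) g=1 f=8, (3,0) g=3 f=6, (3,1) g=2 f=6, (3,2) g=1 f=6]
step 2: expand (3,0) (f=6, h=3) → closed; open now [(1,0) g=3 f=8, (1,1) g=2 f=8, (2,3) g=1 f=8, (3,1) g=2 f=6, (3,2) g=1 f=6]
step 3: expand (3,1) (f=6, h=4) → closed; open now [(1,0) g=3 f=8, (1,1) g=2 f=8, (2,3) g=1 f=8, (3,2) g=1 f=6, (4,1) g=3 f=6]
step 4: expand (4,1) (f=6, h=3) → closed; open now [(1,0) g=3 f=8, (1,1) g=2 f=8, (2,3) g=1 f=8, (3,2) g=1 f=6, (4,2) g=4 f=8, (5,1) g=4 f=6]
step 5: expand (5,1) (f=6, h=2) → closed; open now [(1,0) g=3 f=8, (1,1) g=2 f=8, (2,3) g=1 f=8, (3,2) g=1 f=6, (4,2) g=4 f=8, (5,2) g=5 f=8, (6,1) g=5 f=6]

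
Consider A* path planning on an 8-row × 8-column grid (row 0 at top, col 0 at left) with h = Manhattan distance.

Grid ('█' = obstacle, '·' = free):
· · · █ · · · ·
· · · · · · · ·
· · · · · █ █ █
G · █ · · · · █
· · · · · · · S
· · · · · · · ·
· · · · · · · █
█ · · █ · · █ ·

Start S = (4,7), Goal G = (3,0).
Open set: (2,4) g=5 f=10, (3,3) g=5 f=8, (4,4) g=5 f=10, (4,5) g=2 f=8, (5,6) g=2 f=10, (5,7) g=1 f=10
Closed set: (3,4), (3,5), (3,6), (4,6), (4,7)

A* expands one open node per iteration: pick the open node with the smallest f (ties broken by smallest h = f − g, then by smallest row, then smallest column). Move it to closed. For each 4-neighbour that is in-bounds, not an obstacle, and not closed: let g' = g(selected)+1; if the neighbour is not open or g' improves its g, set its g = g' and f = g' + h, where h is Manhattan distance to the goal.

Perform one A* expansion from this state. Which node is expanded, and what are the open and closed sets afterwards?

step 1: expand (3,3) (f=8, h=3) → closed; open now [(2,3) g=6 f=10, (2,4) g=5 f=10, (4,3) g=6 f=10, (4,4) g=5 f=10, (4,5) g=2 f=8, (5,6) g=2 f=10, (5,7) g=1 f=10]

expanded=(3,3); open=[(2,3) g=6 f=10, (2,4) g=5 f=10, (4,3) g=6 f=10, (4,4) g=5 f=10, (4,5) g=2 f=8, (5,6) g=2 f=10, (5,7) g=1 f=10]; closed=[(3,3), (3,4), (3,5), (3,6), (4,6), (4,7)]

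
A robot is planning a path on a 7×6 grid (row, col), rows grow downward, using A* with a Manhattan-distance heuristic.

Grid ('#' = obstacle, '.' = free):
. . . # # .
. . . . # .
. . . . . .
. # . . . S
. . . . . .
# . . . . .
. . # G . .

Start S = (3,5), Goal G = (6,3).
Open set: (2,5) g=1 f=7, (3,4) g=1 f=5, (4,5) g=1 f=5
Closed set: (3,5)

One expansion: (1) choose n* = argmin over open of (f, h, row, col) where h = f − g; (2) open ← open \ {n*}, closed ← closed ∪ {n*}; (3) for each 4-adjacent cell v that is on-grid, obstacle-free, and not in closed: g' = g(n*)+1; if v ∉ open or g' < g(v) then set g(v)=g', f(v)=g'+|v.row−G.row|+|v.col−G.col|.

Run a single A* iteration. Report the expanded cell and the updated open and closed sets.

expanded=(3,4); open=[(2,4) g=2 f=7, (2,5) g=1 f=7, (3,3) g=2 f=5, (4,4) g=2 f=5, (4,5) g=1 f=5]; closed=[(3,4), (3,5)]

step 1: expand (3,4) (f=5, h=4) → closed; open now [(2,4) g=2 f=7, (2,5) g=1 f=7, (3,3) g=2 f=5, (4,4) g=2 f=5, (4,5) g=1 f=5]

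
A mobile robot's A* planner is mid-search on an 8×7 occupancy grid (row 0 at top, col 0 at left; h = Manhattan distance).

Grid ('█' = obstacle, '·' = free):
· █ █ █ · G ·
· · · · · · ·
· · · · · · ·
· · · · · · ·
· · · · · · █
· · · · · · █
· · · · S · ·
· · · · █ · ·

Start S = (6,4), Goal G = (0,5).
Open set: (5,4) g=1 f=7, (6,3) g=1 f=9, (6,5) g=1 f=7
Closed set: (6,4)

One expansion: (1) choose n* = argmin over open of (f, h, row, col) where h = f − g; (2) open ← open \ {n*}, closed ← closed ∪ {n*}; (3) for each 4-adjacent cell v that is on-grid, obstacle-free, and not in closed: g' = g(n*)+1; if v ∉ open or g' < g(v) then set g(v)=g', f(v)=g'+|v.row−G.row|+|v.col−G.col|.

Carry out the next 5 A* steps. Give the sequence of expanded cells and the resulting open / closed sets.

order=[(5,4) → (4,4) → (3,4) → (2,4) → (1,4)]; open=[(0,4) g=6 f=7, (1,3) g=6 f=9, (1,5) g=6 f=7, (2,3) g=5 f=9, (2,5) g=5 f=7, (3,3) g=4 f=9, (3,5) g=4 f=7, (4,3) g=3 f=9, (4,5) g=3 f=7, (5,3) g=2 f=9, (5,5) g=2 f=7, (6,3) g=1 f=9, (6,5) g=1 f=7]; closed=[(1,4), (2,4), (3,4), (4,4), (5,4), (6,4)]

step 1: expand (5,4) (f=7, h=6) → closed; open now [(4,4) g=2 f=7, (5,3) g=2 f=9, (5,5) g=2 f=7, (6,3) g=1 f=9, (6,5) g=1 f=7]
step 2: expand (4,4) (f=7, h=5) → closed; open now [(3,4) g=3 f=7, (4,3) g=3 f=9, (4,5) g=3 f=7, (5,3) g=2 f=9, (5,5) g=2 f=7, (6,3) g=1 f=9, (6,5) g=1 f=7]
step 3: expand (3,4) (f=7, h=4) → closed; open now [(2,4) g=4 f=7, (3,3) g=4 f=9, (3,5) g=4 f=7, (4,3) g=3 f=9, (4,5) g=3 f=7, (5,3) g=2 f=9, (5,5) g=2 f=7, (6,3) g=1 f=9, (6,5) g=1 f=7]
step 4: expand (2,4) (f=7, h=3) → closed; open now [(1,4) g=5 f=7, (2,3) g=5 f=9, (2,5) g=5 f=7, (3,3) g=4 f=9, (3,5) g=4 f=7, (4,3) g=3 f=9, (4,5) g=3 f=7, (5,3) g=2 f=9, (5,5) g=2 f=7, (6,3) g=1 f=9, (6,5) g=1 f=7]
step 5: expand (1,4) (f=7, h=2) → closed; open now [(0,4) g=6 f=7, (1,3) g=6 f=9, (1,5) g=6 f=7, (2,3) g=5 f=9, (2,5) g=5 f=7, (3,3) g=4 f=9, (3,5) g=4 f=7, (4,3) g=3 f=9, (4,5) g=3 f=7, (5,3) g=2 f=9, (5,5) g=2 f=7, (6,3) g=1 f=9, (6,5) g=1 f=7]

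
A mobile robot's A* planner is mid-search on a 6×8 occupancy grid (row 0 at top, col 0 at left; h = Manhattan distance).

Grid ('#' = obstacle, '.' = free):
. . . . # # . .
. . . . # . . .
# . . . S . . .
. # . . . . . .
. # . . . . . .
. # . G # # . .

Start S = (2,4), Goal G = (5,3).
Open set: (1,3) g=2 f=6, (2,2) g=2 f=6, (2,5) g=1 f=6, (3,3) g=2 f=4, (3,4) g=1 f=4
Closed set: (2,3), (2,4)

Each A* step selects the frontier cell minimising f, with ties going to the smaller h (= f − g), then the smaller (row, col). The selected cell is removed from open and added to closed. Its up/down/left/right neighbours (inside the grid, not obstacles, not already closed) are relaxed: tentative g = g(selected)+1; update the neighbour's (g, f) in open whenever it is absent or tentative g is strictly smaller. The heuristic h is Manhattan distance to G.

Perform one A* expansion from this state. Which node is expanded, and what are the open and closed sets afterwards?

expanded=(3,3); open=[(1,3) g=2 f=6, (2,2) g=2 f=6, (2,5) g=1 f=6, (3,2) g=3 f=6, (3,4) g=1 f=4, (4,3) g=3 f=4]; closed=[(2,3), (2,4), (3,3)]

step 1: expand (3,3) (f=4, h=2) → closed; open now [(1,3) g=2 f=6, (2,2) g=2 f=6, (2,5) g=1 f=6, (3,2) g=3 f=6, (3,4) g=1 f=4, (4,3) g=3 f=4]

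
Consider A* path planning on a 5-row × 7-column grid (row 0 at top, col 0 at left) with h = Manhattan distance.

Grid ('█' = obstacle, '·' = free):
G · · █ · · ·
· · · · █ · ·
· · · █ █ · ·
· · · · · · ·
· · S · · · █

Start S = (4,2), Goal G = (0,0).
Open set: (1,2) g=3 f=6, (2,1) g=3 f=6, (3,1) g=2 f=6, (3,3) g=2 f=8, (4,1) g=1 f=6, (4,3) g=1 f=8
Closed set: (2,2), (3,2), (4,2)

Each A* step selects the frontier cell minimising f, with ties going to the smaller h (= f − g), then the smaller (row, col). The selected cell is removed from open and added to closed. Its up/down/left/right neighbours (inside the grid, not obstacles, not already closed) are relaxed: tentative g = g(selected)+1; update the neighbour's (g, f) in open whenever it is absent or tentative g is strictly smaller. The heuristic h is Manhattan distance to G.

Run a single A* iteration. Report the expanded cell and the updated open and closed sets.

step 1: expand (1,2) (f=6, h=3) → closed; open now [(0,2) g=4 f=6, (1,1) g=4 f=6, (1,3) g=4 f=8, (2,1) g=3 f=6, (3,1) g=2 f=6, (3,3) g=2 f=8, (4,1) g=1 f=6, (4,3) g=1 f=8]

expanded=(1,2); open=[(0,2) g=4 f=6, (1,1) g=4 f=6, (1,3) g=4 f=8, (2,1) g=3 f=6, (3,1) g=2 f=6, (3,3) g=2 f=8, (4,1) g=1 f=6, (4,3) g=1 f=8]; closed=[(1,2), (2,2), (3,2), (4,2)]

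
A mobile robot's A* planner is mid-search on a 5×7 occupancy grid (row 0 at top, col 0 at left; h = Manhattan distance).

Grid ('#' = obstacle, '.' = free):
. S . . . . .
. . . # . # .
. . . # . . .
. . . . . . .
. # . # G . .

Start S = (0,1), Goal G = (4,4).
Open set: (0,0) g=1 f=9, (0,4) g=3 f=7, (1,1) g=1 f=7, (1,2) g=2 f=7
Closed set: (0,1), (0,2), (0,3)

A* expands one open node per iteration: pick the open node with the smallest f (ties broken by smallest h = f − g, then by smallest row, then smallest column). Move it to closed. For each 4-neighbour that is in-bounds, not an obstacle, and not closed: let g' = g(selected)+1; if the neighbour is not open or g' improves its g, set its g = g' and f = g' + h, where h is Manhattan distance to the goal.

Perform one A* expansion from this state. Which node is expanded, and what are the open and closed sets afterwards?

step 1: expand (0,4) (f=7, h=4) → closed; open now [(0,0) g=1 f=9, (0,5) g=4 f=9, (1,1) g=1 f=7, (1,2) g=2 f=7, (1,4) g=4 f=7]

expanded=(0,4); open=[(0,0) g=1 f=9, (0,5) g=4 f=9, (1,1) g=1 f=7, (1,2) g=2 f=7, (1,4) g=4 f=7]; closed=[(0,1), (0,2), (0,3), (0,4)]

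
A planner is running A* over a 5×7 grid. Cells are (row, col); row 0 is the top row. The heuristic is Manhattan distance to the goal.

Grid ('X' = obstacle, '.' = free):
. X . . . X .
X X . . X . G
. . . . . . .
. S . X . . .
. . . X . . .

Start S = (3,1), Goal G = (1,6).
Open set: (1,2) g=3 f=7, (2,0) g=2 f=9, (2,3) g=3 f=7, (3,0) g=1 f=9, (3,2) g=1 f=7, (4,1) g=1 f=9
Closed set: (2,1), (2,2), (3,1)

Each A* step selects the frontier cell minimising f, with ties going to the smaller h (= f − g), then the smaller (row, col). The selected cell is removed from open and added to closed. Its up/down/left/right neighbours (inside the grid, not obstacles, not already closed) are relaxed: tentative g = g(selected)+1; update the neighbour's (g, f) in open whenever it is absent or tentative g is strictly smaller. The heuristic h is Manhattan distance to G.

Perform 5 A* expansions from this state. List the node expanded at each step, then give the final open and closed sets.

order=[(1,2) → (1,3) → (2,3) → (2,4) → (2,5)]; open=[(0,2) g=4 f=9, (0,3) g=5 f=9, (1,5) g=6 f=7, (2,0) g=2 f=9, (2,6) g=6 f=7, (3,0) g=1 f=9, (3,2) g=1 f=7, (3,4) g=5 f=9, (3,5) g=6 f=9, (4,1) g=1 f=9]; closed=[(1,2), (1,3), (2,1), (2,2), (2,3), (2,4), (2,5), (3,1)]

step 1: expand (1,2) (f=7, h=4) → closed; open now [(0,2) g=4 f=9, (1,3) g=4 f=7, (2,0) g=2 f=9, (2,3) g=3 f=7, (3,0) g=1 f=9, (3,2) g=1 f=7, (4,1) g=1 f=9]
step 2: expand (1,3) (f=7, h=3) → closed; open now [(0,2) g=4 f=9, (0,3) g=5 f=9, (2,0) g=2 f=9, (2,3) g=3 f=7, (3,0) g=1 f=9, (3,2) g=1 f=7, (4,1) g=1 f=9]
step 3: expand (2,3) (f=7, h=4) → closed; open now [(0,2) g=4 f=9, (0,3) g=5 f=9, (2,0) g=2 f=9, (2,4) g=4 f=7, (3,0) g=1 f=9, (3,2) g=1 f=7, (4,1) g=1 f=9]
step 4: expand (2,4) (f=7, h=3) → closed; open now [(0,2) g=4 f=9, (0,3) g=5 f=9, (2,0) g=2 f=9, (2,5) g=5 f=7, (3,0) g=1 f=9, (3,2) g=1 f=7, (3,4) g=5 f=9, (4,1) g=1 f=9]
step 5: expand (2,5) (f=7, h=2) → closed; open now [(0,2) g=4 f=9, (0,3) g=5 f=9, (1,5) g=6 f=7, (2,0) g=2 f=9, (2,6) g=6 f=7, (3,0) g=1 f=9, (3,2) g=1 f=7, (3,4) g=5 f=9, (3,5) g=6 f=9, (4,1) g=1 f=9]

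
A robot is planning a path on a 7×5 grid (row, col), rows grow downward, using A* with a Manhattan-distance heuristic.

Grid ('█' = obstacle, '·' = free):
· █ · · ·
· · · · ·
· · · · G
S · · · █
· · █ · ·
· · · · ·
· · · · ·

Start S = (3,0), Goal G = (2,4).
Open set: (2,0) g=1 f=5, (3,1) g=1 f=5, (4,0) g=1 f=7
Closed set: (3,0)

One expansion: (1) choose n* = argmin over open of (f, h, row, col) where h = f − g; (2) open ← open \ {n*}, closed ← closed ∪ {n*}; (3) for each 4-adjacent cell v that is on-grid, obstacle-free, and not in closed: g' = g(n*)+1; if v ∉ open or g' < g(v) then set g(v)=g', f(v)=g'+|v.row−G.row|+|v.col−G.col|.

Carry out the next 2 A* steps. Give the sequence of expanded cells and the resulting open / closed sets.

step 1: expand (2,0) (f=5, h=4) → closed; open now [(1,0) g=2 f=7, (2,1) g=2 f=5, (3,1) g=1 f=5, (4,0) g=1 f=7]
step 2: expand (2,1) (f=5, h=3) → closed; open now [(1,0) g=2 f=7, (1,1) g=3 f=7, (2,2) g=3 f=5, (3,1) g=1 f=5, (4,0) g=1 f=7]

order=[(2,0) → (2,1)]; open=[(1,0) g=2 f=7, (1,1) g=3 f=7, (2,2) g=3 f=5, (3,1) g=1 f=5, (4,0) g=1 f=7]; closed=[(2,0), (2,1), (3,0)]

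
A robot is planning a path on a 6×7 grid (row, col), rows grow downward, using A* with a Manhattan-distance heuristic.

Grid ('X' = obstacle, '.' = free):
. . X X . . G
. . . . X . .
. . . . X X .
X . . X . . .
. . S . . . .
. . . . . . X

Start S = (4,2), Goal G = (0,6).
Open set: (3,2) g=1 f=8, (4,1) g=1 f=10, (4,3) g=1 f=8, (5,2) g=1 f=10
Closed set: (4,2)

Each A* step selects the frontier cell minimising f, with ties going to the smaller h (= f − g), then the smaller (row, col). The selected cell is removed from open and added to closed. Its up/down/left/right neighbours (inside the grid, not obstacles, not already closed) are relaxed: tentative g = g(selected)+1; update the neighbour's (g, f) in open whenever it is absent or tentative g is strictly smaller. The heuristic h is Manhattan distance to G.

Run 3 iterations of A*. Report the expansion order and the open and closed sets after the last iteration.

step 1: expand (3,2) (f=8, h=7) → closed; open now [(2,2) g=2 f=8, (3,1) g=2 f=10, (4,1) g=1 f=10, (4,3) g=1 f=8, (5,2) g=1 f=10]
step 2: expand (2,2) (f=8, h=6) → closed; open now [(1,2) g=3 f=8, (2,1) g=3 f=10, (2,3) g=3 f=8, (3,1) g=2 f=10, (4,1) g=1 f=10, (4,3) g=1 f=8, (5,2) g=1 f=10]
step 3: expand (1,2) (f=8, h=5) → closed; open now [(1,1) g=4 f=10, (1,3) g=4 f=8, (2,1) g=3 f=10, (2,3) g=3 f=8, (3,1) g=2 f=10, (4,1) g=1 f=10, (4,3) g=1 f=8, (5,2) g=1 f=10]

order=[(3,2) → (2,2) → (1,2)]; open=[(1,1) g=4 f=10, (1,3) g=4 f=8, (2,1) g=3 f=10, (2,3) g=3 f=8, (3,1) g=2 f=10, (4,1) g=1 f=10, (4,3) g=1 f=8, (5,2) g=1 f=10]; closed=[(1,2), (2,2), (3,2), (4,2)]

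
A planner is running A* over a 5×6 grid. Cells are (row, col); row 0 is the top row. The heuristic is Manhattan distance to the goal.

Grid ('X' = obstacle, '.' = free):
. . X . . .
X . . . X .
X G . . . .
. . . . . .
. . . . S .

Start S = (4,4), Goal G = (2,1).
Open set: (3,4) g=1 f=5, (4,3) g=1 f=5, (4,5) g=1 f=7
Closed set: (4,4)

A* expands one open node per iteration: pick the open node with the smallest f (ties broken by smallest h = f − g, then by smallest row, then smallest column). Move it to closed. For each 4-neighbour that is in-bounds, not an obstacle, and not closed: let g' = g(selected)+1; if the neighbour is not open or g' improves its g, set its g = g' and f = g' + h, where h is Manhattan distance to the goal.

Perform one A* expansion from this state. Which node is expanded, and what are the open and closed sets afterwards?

step 1: expand (3,4) (f=5, h=4) → closed; open now [(2,4) g=2 f=5, (3,3) g=2 f=5, (3,5) g=2 f=7, (4,3) g=1 f=5, (4,5) g=1 f=7]

expanded=(3,4); open=[(2,4) g=2 f=5, (3,3) g=2 f=5, (3,5) g=2 f=7, (4,3) g=1 f=5, (4,5) g=1 f=7]; closed=[(3,4), (4,4)]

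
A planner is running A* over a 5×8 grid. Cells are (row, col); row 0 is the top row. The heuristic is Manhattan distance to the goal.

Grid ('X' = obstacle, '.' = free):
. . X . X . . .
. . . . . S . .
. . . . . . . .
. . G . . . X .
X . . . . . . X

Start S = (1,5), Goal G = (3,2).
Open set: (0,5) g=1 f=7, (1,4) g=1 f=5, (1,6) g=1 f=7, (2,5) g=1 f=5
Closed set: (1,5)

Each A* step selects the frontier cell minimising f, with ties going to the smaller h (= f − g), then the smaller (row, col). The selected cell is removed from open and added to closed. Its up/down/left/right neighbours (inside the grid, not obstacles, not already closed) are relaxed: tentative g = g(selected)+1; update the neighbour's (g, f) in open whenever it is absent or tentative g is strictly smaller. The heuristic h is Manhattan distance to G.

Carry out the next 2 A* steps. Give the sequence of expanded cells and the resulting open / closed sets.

step 1: expand (1,4) (f=5, h=4) → closed; open now [(0,5) g=1 f=7, (1,3) g=2 f=5, (1,6) g=1 f=7, (2,4) g=2 f=5, (2,5) g=1 f=5]
step 2: expand (1,3) (f=5, h=3) → closed; open now [(0,3) g=3 f=7, (0,5) g=1 f=7, (1,2) g=3 f=5, (1,6) g=1 f=7, (2,3) g=3 f=5, (2,4) g=2 f=5, (2,5) g=1 f=5]

order=[(1,4) → (1,3)]; open=[(0,3) g=3 f=7, (0,5) g=1 f=7, (1,2) g=3 f=5, (1,6) g=1 f=7, (2,3) g=3 f=5, (2,4) g=2 f=5, (2,5) g=1 f=5]; closed=[(1,3), (1,4), (1,5)]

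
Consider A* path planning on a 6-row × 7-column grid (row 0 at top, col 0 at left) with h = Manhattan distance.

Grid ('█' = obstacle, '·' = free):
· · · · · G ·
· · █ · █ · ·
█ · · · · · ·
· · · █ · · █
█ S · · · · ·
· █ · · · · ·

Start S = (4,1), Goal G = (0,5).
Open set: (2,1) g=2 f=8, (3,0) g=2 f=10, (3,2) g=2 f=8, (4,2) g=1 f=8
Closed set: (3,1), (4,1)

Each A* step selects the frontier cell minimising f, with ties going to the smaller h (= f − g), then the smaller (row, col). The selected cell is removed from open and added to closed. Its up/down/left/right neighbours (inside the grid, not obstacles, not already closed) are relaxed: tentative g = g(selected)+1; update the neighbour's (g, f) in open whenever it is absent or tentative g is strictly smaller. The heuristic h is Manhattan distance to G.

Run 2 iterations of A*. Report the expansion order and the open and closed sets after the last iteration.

order=[(2,1) → (1,1)]; open=[(0,1) g=4 f=8, (1,0) g=4 f=10, (2,2) g=3 f=8, (3,0) g=2 f=10, (3,2) g=2 f=8, (4,2) g=1 f=8]; closed=[(1,1), (2,1), (3,1), (4,1)]

step 1: expand (2,1) (f=8, h=6) → closed; open now [(1,1) g=3 f=8, (2,2) g=3 f=8, (3,0) g=2 f=10, (3,2) g=2 f=8, (4,2) g=1 f=8]
step 2: expand (1,1) (f=8, h=5) → closed; open now [(0,1) g=4 f=8, (1,0) g=4 f=10, (2,2) g=3 f=8, (3,0) g=2 f=10, (3,2) g=2 f=8, (4,2) g=1 f=8]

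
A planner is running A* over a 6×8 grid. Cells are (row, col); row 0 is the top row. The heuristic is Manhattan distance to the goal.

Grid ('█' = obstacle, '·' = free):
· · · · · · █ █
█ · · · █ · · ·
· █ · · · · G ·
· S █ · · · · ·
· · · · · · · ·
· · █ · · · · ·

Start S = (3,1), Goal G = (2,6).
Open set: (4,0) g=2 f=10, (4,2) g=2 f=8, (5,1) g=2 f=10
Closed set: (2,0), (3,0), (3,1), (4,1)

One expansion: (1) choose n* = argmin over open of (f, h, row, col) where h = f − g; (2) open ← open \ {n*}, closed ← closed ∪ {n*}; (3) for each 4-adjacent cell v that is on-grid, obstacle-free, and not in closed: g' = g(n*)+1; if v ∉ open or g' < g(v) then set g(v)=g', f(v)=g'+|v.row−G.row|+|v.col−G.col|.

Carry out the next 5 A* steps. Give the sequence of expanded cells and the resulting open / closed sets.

order=[(4,2) → (4,3) → (3,3) → (2,3) → (2,4)]; open=[(1,3) g=6 f=10, (2,2) g=6 f=10, (2,5) g=7 f=8, (3,4) g=5 f=8, (4,0) g=2 f=10, (4,4) g=4 f=8, (5,1) g=2 f=10, (5,3) g=4 f=10]; closed=[(2,0), (2,3), (2,4), (3,0), (3,1), (3,3), (4,1), (4,2), (4,3)]

step 1: expand (4,2) (f=8, h=6) → closed; open now [(4,0) g=2 f=10, (4,3) g=3 f=8, (5,1) g=2 f=10]
step 2: expand (4,3) (f=8, h=5) → closed; open now [(3,3) g=4 f=8, (4,0) g=2 f=10, (4,4) g=4 f=8, (5,1) g=2 f=10, (5,3) g=4 f=10]
step 3: expand (3,3) (f=8, h=4) → closed; open now [(2,3) g=5 f=8, (3,4) g=5 f=8, (4,0) g=2 f=10, (4,4) g=4 f=8, (5,1) g=2 f=10, (5,3) g=4 f=10]
step 4: expand (2,3) (f=8, h=3) → closed; open now [(1,3) g=6 f=10, (2,2) g=6 f=10, (2,4) g=6 f=8, (3,4) g=5 f=8, (4,0) g=2 f=10, (4,4) g=4 f=8, (5,1) g=2 f=10, (5,3) g=4 f=10]
step 5: expand (2,4) (f=8, h=2) → closed; open now [(1,3) g=6 f=10, (2,2) g=6 f=10, (2,5) g=7 f=8, (3,4) g=5 f=8, (4,0) g=2 f=10, (4,4) g=4 f=8, (5,1) g=2 f=10, (5,3) g=4 f=10]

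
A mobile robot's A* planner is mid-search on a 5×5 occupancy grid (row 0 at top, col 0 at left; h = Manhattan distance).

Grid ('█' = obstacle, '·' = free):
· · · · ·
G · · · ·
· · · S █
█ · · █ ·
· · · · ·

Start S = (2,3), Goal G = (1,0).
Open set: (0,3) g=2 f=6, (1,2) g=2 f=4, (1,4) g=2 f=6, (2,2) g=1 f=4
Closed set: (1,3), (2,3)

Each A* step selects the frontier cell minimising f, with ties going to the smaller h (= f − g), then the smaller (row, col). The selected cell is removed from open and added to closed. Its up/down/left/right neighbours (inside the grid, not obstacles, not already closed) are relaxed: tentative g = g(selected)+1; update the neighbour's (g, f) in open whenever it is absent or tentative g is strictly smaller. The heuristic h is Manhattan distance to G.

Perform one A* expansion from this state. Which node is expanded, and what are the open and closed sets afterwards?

expanded=(1,2); open=[(0,2) g=3 f=6, (0,3) g=2 f=6, (1,1) g=3 f=4, (1,4) g=2 f=6, (2,2) g=1 f=4]; closed=[(1,2), (1,3), (2,3)]

step 1: expand (1,2) (f=4, h=2) → closed; open now [(0,2) g=3 f=6, (0,3) g=2 f=6, (1,1) g=3 f=4, (1,4) g=2 f=6, (2,2) g=1 f=4]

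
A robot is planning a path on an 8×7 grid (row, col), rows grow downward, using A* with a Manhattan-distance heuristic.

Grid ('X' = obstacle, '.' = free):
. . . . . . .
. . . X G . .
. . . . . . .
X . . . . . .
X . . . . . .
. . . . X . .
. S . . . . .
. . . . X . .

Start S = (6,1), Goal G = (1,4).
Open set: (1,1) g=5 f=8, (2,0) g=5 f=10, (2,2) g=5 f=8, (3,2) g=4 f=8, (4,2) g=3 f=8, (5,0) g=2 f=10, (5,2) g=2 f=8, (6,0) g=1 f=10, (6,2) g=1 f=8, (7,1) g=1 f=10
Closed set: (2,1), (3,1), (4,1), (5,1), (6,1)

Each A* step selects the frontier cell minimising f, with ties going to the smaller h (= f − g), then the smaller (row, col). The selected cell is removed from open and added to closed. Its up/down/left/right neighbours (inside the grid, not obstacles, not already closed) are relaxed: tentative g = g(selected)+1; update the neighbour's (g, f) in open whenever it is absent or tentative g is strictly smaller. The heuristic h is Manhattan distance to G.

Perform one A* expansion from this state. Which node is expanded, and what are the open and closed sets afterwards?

step 1: expand (1,1) (f=8, h=3) → closed; open now [(0,1) g=6 f=10, (1,0) g=6 f=10, (1,2) g=6 f=8, (2,0) g=5 f=10, (2,2) g=5 f=8, (3,2) g=4 f=8, (4,2) g=3 f=8, (5,0) g=2 f=10, (5,2) g=2 f=8, (6,0) g=1 f=10, (6,2) g=1 f=8, (7,1) g=1 f=10]

expanded=(1,1); open=[(0,1) g=6 f=10, (1,0) g=6 f=10, (1,2) g=6 f=8, (2,0) g=5 f=10, (2,2) g=5 f=8, (3,2) g=4 f=8, (4,2) g=3 f=8, (5,0) g=2 f=10, (5,2) g=2 f=8, (6,0) g=1 f=10, (6,2) g=1 f=8, (7,1) g=1 f=10]; closed=[(1,1), (2,1), (3,1), (4,1), (5,1), (6,1)]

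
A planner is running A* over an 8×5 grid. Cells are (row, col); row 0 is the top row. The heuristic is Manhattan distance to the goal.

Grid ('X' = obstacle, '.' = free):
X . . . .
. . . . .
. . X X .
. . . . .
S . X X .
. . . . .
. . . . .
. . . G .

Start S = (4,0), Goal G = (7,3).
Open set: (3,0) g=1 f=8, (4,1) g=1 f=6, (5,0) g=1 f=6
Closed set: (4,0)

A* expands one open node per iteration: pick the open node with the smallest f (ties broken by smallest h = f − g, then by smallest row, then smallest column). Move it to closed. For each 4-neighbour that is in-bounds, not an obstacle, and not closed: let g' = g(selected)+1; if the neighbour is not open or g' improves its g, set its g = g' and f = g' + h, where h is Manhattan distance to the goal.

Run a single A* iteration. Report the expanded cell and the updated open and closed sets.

expanded=(4,1); open=[(3,0) g=1 f=8, (3,1) g=2 f=8, (5,0) g=1 f=6, (5,1) g=2 f=6]; closed=[(4,0), (4,1)]

step 1: expand (4,1) (f=6, h=5) → closed; open now [(3,0) g=1 f=8, (3,1) g=2 f=8, (5,0) g=1 f=6, (5,1) g=2 f=6]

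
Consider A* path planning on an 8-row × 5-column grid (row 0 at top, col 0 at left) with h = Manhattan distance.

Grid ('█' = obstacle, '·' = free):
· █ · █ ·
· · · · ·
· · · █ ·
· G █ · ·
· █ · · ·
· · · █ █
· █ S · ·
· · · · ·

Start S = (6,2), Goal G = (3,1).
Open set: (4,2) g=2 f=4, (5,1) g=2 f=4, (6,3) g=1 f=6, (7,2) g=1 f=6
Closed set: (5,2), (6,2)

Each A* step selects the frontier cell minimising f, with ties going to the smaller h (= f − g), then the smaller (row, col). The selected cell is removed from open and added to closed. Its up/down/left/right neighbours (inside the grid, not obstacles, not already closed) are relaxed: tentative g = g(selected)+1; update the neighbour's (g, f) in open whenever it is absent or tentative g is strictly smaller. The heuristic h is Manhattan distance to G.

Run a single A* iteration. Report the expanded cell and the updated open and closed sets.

step 1: expand (4,2) (f=4, h=2) → closed; open now [(4,3) g=3 f=6, (5,1) g=2 f=4, (6,3) g=1 f=6, (7,2) g=1 f=6]

expanded=(4,2); open=[(4,3) g=3 f=6, (5,1) g=2 f=4, (6,3) g=1 f=6, (7,2) g=1 f=6]; closed=[(4,2), (5,2), (6,2)]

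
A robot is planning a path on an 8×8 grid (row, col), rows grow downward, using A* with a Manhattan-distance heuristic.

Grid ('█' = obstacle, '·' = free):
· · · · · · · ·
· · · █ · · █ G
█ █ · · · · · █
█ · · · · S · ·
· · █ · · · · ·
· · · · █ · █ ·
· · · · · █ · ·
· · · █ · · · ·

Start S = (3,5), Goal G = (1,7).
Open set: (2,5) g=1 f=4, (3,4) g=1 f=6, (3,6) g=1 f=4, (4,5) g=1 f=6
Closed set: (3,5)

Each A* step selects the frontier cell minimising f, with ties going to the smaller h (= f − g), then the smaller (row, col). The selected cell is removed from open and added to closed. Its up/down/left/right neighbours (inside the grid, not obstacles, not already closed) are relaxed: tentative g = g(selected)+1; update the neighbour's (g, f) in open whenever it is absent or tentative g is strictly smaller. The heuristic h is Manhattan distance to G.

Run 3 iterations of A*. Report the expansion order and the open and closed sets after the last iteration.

order=[(2,5) → (1,5) → (2,6)]; open=[(0,5) g=3 f=6, (1,4) g=3 f=6, (2,4) g=2 f=6, (3,4) g=1 f=6, (3,6) g=1 f=4, (4,5) g=1 f=6]; closed=[(1,5), (2,5), (2,6), (3,5)]

step 1: expand (2,5) (f=4, h=3) → closed; open now [(1,5) g=2 f=4, (2,4) g=2 f=6, (2,6) g=2 f=4, (3,4) g=1 f=6, (3,6) g=1 f=4, (4,5) g=1 f=6]
step 2: expand (1,5) (f=4, h=2) → closed; open now [(0,5) g=3 f=6, (1,4) g=3 f=6, (2,4) g=2 f=6, (2,6) g=2 f=4, (3,4) g=1 f=6, (3,6) g=1 f=4, (4,5) g=1 f=6]
step 3: expand (2,6) (f=4, h=2) → closed; open now [(0,5) g=3 f=6, (1,4) g=3 f=6, (2,4) g=2 f=6, (3,4) g=1 f=6, (3,6) g=1 f=4, (4,5) g=1 f=6]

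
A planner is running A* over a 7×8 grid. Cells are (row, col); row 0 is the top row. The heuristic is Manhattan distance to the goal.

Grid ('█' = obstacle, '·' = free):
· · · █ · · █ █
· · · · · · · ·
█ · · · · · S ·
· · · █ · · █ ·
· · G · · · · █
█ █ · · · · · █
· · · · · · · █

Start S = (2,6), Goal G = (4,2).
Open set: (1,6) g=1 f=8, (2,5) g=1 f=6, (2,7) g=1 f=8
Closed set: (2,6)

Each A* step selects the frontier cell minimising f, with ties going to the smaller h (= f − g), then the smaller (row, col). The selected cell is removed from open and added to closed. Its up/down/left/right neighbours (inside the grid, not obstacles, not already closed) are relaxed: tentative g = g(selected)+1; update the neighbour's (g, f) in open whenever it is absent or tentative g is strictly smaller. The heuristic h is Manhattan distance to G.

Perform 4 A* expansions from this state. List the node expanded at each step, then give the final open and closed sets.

order=[(2,5) → (2,4) → (2,3) → (2,2)]; open=[(1,2) g=5 f=8, (1,3) g=4 f=8, (1,4) g=3 f=8, (1,5) g=2 f=8, (1,6) g=1 f=8, (2,1) g=5 f=8, (2,7) g=1 f=8, (3,2) g=5 f=6, (3,4) g=3 f=6, (3,5) g=2 f=6]; closed=[(2,2), (2,3), (2,4), (2,5), (2,6)]

step 1: expand (2,5) (f=6, h=5) → closed; open now [(1,5) g=2 f=8, (1,6) g=1 f=8, (2,4) g=2 f=6, (2,7) g=1 f=8, (3,5) g=2 f=6]
step 2: expand (2,4) (f=6, h=4) → closed; open now [(1,4) g=3 f=8, (1,5) g=2 f=8, (1,6) g=1 f=8, (2,3) g=3 f=6, (2,7) g=1 f=8, (3,4) g=3 f=6, (3,5) g=2 f=6]
step 3: expand (2,3) (f=6, h=3) → closed; open now [(1,3) g=4 f=8, (1,4) g=3 f=8, (1,5) g=2 f=8, (1,6) g=1 f=8, (2,2) g=4 f=6, (2,7) g=1 f=8, (3,4) g=3 f=6, (3,5) g=2 f=6]
step 4: expand (2,2) (f=6, h=2) → closed; open now [(1,2) g=5 f=8, (1,3) g=4 f=8, (1,4) g=3 f=8, (1,5) g=2 f=8, (1,6) g=1 f=8, (2,1) g=5 f=8, (2,7) g=1 f=8, (3,2) g=5 f=6, (3,4) g=3 f=6, (3,5) g=2 f=6]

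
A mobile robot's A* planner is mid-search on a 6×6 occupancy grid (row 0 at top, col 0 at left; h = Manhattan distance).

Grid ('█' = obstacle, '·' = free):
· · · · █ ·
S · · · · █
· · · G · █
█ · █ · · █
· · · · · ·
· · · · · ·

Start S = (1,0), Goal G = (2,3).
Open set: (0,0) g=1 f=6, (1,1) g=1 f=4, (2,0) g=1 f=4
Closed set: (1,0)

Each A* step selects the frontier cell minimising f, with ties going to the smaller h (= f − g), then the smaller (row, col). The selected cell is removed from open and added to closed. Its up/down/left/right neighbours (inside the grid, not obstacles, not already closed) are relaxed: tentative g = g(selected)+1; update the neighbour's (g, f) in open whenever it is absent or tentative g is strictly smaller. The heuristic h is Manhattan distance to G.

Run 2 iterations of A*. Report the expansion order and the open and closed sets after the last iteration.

order=[(1,1) → (1,2)]; open=[(0,0) g=1 f=6, (0,1) g=2 f=6, (0,2) g=3 f=6, (1,3) g=3 f=4, (2,0) g=1 f=4, (2,1) g=2 f=4, (2,2) g=3 f=4]; closed=[(1,0), (1,1), (1,2)]

step 1: expand (1,1) (f=4, h=3) → closed; open now [(0,0) g=1 f=6, (0,1) g=2 f=6, (1,2) g=2 f=4, (2,0) g=1 f=4, (2,1) g=2 f=4]
step 2: expand (1,2) (f=4, h=2) → closed; open now [(0,0) g=1 f=6, (0,1) g=2 f=6, (0,2) g=3 f=6, (1,3) g=3 f=4, (2,0) g=1 f=4, (2,1) g=2 f=4, (2,2) g=3 f=4]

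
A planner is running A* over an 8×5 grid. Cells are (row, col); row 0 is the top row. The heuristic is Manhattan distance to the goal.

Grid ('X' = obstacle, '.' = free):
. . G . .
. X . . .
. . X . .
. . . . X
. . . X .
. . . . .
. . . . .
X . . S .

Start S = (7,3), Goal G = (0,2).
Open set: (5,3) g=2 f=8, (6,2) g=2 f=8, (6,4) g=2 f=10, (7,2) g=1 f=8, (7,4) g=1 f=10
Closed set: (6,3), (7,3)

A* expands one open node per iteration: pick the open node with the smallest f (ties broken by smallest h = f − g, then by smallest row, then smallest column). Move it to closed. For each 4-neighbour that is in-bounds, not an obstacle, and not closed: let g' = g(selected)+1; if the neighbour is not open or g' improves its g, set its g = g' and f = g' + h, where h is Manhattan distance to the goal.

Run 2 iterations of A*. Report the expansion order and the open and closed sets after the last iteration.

step 1: expand (5,3) (f=8, h=6) → closed; open now [(5,2) g=3 f=8, (5,4) g=3 f=10, (6,2) g=2 f=8, (6,4) g=2 f=10, (7,2) g=1 f=8, (7,4) g=1 f=10]
step 2: expand (5,2) (f=8, h=5) → closed; open now [(4,2) g=4 f=8, (5,1) g=4 f=10, (5,4) g=3 f=10, (6,2) g=2 f=8, (6,4) g=2 f=10, (7,2) g=1 f=8, (7,4) g=1 f=10]

order=[(5,3) → (5,2)]; open=[(4,2) g=4 f=8, (5,1) g=4 f=10, (5,4) g=3 f=10, (6,2) g=2 f=8, (6,4) g=2 f=10, (7,2) g=1 f=8, (7,4) g=1 f=10]; closed=[(5,2), (5,3), (6,3), (7,3)]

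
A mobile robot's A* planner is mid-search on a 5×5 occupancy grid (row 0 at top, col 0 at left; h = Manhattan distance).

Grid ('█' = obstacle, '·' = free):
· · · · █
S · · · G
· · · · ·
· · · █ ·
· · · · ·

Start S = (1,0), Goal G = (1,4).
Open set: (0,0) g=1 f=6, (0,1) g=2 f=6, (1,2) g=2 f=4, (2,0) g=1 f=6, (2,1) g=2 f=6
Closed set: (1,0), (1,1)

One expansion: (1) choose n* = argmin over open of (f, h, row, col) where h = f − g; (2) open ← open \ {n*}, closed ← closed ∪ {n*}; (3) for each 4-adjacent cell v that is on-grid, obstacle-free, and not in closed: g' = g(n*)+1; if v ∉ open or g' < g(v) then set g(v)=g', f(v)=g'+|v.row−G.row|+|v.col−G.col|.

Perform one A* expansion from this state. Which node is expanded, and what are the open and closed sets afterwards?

step 1: expand (1,2) (f=4, h=2) → closed; open now [(0,0) g=1 f=6, (0,1) g=2 f=6, (0,2) g=3 f=6, (1,3) g=3 f=4, (2,0) g=1 f=6, (2,1) g=2 f=6, (2,2) g=3 f=6]

expanded=(1,2); open=[(0,0) g=1 f=6, (0,1) g=2 f=6, (0,2) g=3 f=6, (1,3) g=3 f=4, (2,0) g=1 f=6, (2,1) g=2 f=6, (2,2) g=3 f=6]; closed=[(1,0), (1,1), (1,2)]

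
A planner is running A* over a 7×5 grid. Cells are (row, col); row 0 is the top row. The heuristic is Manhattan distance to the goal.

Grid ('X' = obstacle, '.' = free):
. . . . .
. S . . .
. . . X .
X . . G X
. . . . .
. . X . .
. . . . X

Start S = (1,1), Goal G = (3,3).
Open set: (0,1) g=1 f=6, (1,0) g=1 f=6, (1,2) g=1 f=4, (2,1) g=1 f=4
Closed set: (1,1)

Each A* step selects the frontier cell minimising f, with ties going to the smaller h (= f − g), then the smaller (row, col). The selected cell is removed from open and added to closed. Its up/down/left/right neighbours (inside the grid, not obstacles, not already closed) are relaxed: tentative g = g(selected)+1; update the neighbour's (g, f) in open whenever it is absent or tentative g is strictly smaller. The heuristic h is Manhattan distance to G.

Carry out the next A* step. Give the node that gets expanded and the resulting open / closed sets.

expanded=(1,2); open=[(0,1) g=1 f=6, (0,2) g=2 f=6, (1,0) g=1 f=6, (1,3) g=2 f=4, (2,1) g=1 f=4, (2,2) g=2 f=4]; closed=[(1,1), (1,2)]

step 1: expand (1,2) (f=4, h=3) → closed; open now [(0,1) g=1 f=6, (0,2) g=2 f=6, (1,0) g=1 f=6, (1,3) g=2 f=4, (2,1) g=1 f=4, (2,2) g=2 f=4]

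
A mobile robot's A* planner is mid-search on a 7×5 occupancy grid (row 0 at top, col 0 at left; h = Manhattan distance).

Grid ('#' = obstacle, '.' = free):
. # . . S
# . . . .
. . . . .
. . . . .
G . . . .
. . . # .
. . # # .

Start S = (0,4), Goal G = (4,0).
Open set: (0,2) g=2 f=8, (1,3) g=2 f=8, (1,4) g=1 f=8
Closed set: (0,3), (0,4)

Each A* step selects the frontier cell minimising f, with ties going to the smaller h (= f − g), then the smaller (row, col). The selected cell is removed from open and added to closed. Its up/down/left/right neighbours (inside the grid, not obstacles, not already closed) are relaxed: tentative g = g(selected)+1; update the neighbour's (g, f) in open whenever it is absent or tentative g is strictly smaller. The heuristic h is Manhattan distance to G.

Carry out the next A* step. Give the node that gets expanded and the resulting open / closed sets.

step 1: expand (0,2) (f=8, h=6) → closed; open now [(1,2) g=3 f=8, (1,3) g=2 f=8, (1,4) g=1 f=8]

expanded=(0,2); open=[(1,2) g=3 f=8, (1,3) g=2 f=8, (1,4) g=1 f=8]; closed=[(0,2), (0,3), (0,4)]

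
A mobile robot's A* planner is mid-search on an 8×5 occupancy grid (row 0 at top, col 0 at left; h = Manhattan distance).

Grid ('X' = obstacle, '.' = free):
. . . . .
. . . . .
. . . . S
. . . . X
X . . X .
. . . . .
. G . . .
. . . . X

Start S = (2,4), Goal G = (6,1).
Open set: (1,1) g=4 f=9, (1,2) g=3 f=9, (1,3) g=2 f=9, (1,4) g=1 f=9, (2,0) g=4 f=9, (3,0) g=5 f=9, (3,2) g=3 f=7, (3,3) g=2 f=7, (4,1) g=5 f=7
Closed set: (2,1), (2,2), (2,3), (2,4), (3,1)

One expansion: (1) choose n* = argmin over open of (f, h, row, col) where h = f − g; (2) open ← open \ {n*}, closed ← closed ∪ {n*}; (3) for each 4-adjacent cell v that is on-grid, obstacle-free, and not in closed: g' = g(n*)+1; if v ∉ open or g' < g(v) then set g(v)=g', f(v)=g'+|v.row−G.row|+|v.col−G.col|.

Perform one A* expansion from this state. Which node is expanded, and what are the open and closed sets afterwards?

step 1: expand (4,1) (f=7, h=2) → closed; open now [(1,1) g=4 f=9, (1,2) g=3 f=9, (1,3) g=2 f=9, (1,4) g=1 f=9, (2,0) g=4 f=9, (3,0) g=5 f=9, (3,2) g=3 f=7, (3,3) g=2 f=7, (4,2) g=6 f=9, (5,1) g=6 f=7]

expanded=(4,1); open=[(1,1) g=4 f=9, (1,2) g=3 f=9, (1,3) g=2 f=9, (1,4) g=1 f=9, (2,0) g=4 f=9, (3,0) g=5 f=9, (3,2) g=3 f=7, (3,3) g=2 f=7, (4,2) g=6 f=9, (5,1) g=6 f=7]; closed=[(2,1), (2,2), (2,3), (2,4), (3,1), (4,1)]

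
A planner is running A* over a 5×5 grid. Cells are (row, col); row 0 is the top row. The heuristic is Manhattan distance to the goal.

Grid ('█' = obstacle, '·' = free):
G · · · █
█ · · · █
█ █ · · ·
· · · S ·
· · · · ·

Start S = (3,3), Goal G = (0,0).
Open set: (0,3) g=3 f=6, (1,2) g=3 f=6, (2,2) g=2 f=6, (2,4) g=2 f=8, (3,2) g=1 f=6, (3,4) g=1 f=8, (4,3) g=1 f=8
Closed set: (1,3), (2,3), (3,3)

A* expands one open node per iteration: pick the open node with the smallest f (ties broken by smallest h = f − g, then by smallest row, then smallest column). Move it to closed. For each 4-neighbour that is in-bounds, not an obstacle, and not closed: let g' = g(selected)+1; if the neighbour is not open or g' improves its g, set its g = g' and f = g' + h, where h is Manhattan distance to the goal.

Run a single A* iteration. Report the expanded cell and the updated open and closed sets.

step 1: expand (0,3) (f=6, h=3) → closed; open now [(0,2) g=4 f=6, (1,2) g=3 f=6, (2,2) g=2 f=6, (2,4) g=2 f=8, (3,2) g=1 f=6, (3,4) g=1 f=8, (4,3) g=1 f=8]

expanded=(0,3); open=[(0,2) g=4 f=6, (1,2) g=3 f=6, (2,2) g=2 f=6, (2,4) g=2 f=8, (3,2) g=1 f=6, (3,4) g=1 f=8, (4,3) g=1 f=8]; closed=[(0,3), (1,3), (2,3), (3,3)]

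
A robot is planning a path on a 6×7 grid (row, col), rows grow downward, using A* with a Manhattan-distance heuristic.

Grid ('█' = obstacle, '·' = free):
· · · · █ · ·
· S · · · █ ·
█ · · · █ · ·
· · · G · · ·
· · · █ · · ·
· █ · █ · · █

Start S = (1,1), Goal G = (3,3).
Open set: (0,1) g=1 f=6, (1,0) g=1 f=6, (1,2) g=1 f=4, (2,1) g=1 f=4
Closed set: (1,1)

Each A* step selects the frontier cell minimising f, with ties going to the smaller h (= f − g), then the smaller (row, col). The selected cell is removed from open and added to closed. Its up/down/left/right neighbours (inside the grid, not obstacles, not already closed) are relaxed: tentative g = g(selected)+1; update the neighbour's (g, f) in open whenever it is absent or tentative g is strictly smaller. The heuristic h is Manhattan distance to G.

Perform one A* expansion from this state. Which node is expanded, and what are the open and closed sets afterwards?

step 1: expand (1,2) (f=4, h=3) → closed; open now [(0,1) g=1 f=6, (0,2) g=2 f=6, (1,0) g=1 f=6, (1,3) g=2 f=4, (2,1) g=1 f=4, (2,2) g=2 f=4]

expanded=(1,2); open=[(0,1) g=1 f=6, (0,2) g=2 f=6, (1,0) g=1 f=6, (1,3) g=2 f=4, (2,1) g=1 f=4, (2,2) g=2 f=4]; closed=[(1,1), (1,2)]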